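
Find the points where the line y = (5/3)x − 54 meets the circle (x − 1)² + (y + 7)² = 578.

(18, −24) and (24, −14)

Express y = (−162 + 5x)/3 and substitute into the circle:
34x² − 1428x + 14688 = 0  ⟹  x² − 42x + 432 = 0
x = 24 or x = 18, giving (24, −14) and (18, −24).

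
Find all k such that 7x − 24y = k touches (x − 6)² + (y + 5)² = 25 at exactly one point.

Tangency holds when the distance from the centre (6, −5) to the line equals the radius 5:
|7·6 − 24·(−5) − k| / √625 = 5
|k − (162)| = 5·25, so k = 287 or k = 37.

k = 37 or k = 287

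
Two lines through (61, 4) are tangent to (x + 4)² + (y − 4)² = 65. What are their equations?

Let a tangent through (61, 4) have slope m. Its distance from (−4, 4) must equal √65:
(−65m − (0))² = 65(m² + 1)
64m² − 1 = 0, so m = −1/8 or m = 1/8.
Through (61, 4) these give x + 8y = 93 and x − 8y = 29.

x + 8y = 93 and x − 8y = 29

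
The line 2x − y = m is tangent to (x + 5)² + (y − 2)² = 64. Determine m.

The line touches the circle iff its distance from (−5, 2) is 8:
|2·(−5) − 1·2 − m| / √5 = 8
|m − (−12)| = 8√5.

m = −12 ± 8√5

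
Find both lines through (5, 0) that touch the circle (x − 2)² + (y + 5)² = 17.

x − 4y = 5 and 4x + y = 20

Write the tangent as mx − y + (0 − m·(5)) = 0 and set its distance from the centre to √17:
(−3m − (−5))² = 17(m² + 1)
4m² + 15m − 4 = 0, so m = 1/4 or m = −4.
Through (5, 0) these give x − 4y = 5 and 4x + y = 20.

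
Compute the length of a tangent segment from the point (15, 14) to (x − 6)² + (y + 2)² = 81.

With centre O = (6, −2), |OP|² = 337 and r² = 81.
Power of the point: PT² = |PO|² − r² = 256, so PT = 16.

16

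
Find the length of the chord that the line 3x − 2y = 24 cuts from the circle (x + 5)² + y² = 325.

8√13

Centre (−5, 0), r² = 325. Perpendicular distance d from centre to line = |−39| / √13 = 39/√13.
Chord = 2√(r² − d²) = 2·√(208) = 8√13.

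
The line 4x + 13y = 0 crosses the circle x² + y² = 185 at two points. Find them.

(−13, 4) and (13, −4)

From the line, y = (−4x)/13. Substituting:
185x² − 31265 = 0  ⟹  x² − 169 = 0
x = 13 or x = −13, giving (13, −4) and (−13, 4).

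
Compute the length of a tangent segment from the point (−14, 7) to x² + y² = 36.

√209

Centre (0, 0), r² = 36. |PO|² = (−14)² + (7)² = 245.
Power of the point: PT² = |PO|² − r² = 209, so PT = √209.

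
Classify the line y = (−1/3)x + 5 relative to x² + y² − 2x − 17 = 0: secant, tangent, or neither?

Substituting the line into the circle gives 10x² − 48x + 72 = 0.
Δ = 2304 − 2880 = −576.
No real roots: the line does not meet the circle.

neither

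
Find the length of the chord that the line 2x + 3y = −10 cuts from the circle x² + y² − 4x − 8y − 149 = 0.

6√13

The distance from (2, 4) to the line is 26/√13, and r² = 169.
Half the chord is √(r² − d²) = √(117), so the full chord is 6√13.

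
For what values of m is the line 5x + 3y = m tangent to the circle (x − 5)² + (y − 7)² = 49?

The line touches the circle iff its distance from (5, 7) is 7:
|5·5 + 3·7 − m| / √34 = 7
|m − (46)| = 7√34.

m = 46 ± 7√34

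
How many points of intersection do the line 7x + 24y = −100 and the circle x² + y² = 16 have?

Centre (0, 0), r² = 16. Distance² from centre to line = (100)²/625 = 16.
Since d² = r², the line is tangent.

1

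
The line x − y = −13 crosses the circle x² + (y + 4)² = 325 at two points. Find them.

(−18, −5) and (1, 14)

Express y = x + 13 and substitute into the circle:
2x² + 34x − 36 = 0  ⟹  x² + 17x − 18 = 0
x = 1 or x = −18, giving (1, 14) and (−18, −5).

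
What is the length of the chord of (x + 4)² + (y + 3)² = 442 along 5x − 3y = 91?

Centre (−4, −3), r² = 442. Perpendicular distance d from centre to line = |−102| / √34 = 102/√34.
Half the chord is √(r² − d²) = √(136), so the full chord is 4√34.

4√34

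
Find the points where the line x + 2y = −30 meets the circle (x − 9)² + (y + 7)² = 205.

From the line, y = (−30 − x)/2. Substituting:
5x² − 40x − 240 = 0  ⟹  x² − 8x − 48 = 0
x = 12 or x = −4, giving (12, −21) and (−4, −13).

(−4, −13) and (12, −21)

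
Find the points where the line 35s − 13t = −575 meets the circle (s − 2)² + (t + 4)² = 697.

From the line, t = (575 + 35s)/13. Substituting:
1394s² + 43214s + 276012 = 0  ⟹  s² + 31s + 198 = 0
s = −9 or s = −22, giving (−9, 20) and (−22, −15).

(−22, −15) and (−9, 20)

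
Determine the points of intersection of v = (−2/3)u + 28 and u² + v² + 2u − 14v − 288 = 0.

Substitute v = (84 − 2u)/3:
13u² − 234u + 936 = 0  ⟹  u² − 18u + 72 = 0
u = 12 or u = 6, giving (12, 20) and (6, 24).

(6, 24) and (12, 20)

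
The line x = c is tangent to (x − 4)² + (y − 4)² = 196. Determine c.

For a tangent, require d(centre, line) = r = 14.
|1·4 + 0·4 − c| / √1 = 14
|c − (4)| = 14, so c = 18 or c = −10.

c = −10 or c = 18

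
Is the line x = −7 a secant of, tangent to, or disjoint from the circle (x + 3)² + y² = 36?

d² = (1·(−3) + 0·0 − (−7))² = 16; r² = 36.
Since d² < r², the line cuts the circle twice.

secant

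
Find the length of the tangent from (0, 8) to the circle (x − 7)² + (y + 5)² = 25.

Centre (7, −5), r² = 25. |PO|² = (−7)² + (13)² = 218.
By the tangent–radius right angle, tangent length = √(|PO|² − r²) = √193.

√193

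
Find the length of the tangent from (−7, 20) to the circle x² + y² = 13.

With centre O = (0, 0), |OP|² = 449 and r² = 13.
By the tangent–radius right angle, tangent length = √(|PO|² − r²) = √436 = 2√109.

2√109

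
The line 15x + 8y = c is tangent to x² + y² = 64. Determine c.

For a tangent, require d(centre, line) = r = 8.
|15·0 + 8·0 − c| / √289 = 8
|c| = 8·17, so c = 136 or c = −136.

c = −136 or c = 136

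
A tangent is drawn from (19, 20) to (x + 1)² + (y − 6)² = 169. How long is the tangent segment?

With centre O = (−1, 6), |OP|² = 596 and r² = 169.
The tangent meets the radius at right angles, so tangent² = |PO|² − r² = 596 − 169 = 427.

√427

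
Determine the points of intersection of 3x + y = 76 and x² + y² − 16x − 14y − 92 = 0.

(21, 13) and (22, 10)

From the line, y = −3x + 76. Substituting:
10x² − 430x + 4620 = 0  ⟹  x² − 43x + 462 = 0
x = 22 or x = 21, giving (22, 10) and (21, 13).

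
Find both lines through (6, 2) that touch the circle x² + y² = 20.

x + 2y = 10 and 2x − y = 10

Write the tangent as mx − y + (2 − m·(6)) = 0 and set its distance from the centre to 2√5:
[m·(−6) − (−2)]² = 20(m² + 1)
2m² − 3m − 2 = 0, so m = −1/2 or m = 2.
Through (6, 2) these give x + 2y = 10 and 2x − y = 10.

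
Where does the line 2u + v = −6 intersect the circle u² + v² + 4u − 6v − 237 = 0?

Express v = −2u − 6 and substitute into the circle:
5u² + 40u − 165 = 0  ⟹  u² + 8u − 33 = 0
u = 3 or u = −11, giving (3, −12) and (−11, 16).

(−11, 16) and (3, −12)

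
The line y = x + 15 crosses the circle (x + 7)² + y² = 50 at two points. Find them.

(−14, 1) and (−8, 7)

Substitute y = x + 15:
2x² + 44x + 224 = 0  ⟹  x² + 22x + 112 = 0
x = −8 or x = −14, giving (−8, 7) and (−14, 1).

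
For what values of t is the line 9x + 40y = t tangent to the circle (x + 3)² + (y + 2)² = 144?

The line touches the circle iff its distance from (−3, −2) is 12:
|9·(−3) + 40·(−2) − t| / √1681 = 12
|t − (−107)| = 12·41, so t = 385 or t = −599.

t = −599 or t = 385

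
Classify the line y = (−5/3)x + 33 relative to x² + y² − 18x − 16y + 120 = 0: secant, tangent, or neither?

Substituting the line into the circle gives 34x² − 912x + 6129 = 0.
Discriminant = (−912)² − 4·34·(6129) = −1800 < 0.
No real roots: the line does not meet the circle.

neither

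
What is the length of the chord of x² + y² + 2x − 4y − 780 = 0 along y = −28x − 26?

2√785

Centre (−1, 2), r² = 785. Perpendicular distance d from centre to line = |0| / √785 = 0/√785.
Chord = 2√(r² − d²) = 2·√(785) = 2√785.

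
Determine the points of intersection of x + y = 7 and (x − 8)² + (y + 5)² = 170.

(1, 6) and (19, −12)

Substitute y = −x + 7:
2x² − 40x + 38 = 0  ⟹  x² − 20x + 19 = 0
x = 19 or x = 1, giving (19, −12) and (1, 6).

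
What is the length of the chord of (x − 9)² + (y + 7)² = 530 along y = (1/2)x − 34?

Centre (9, −7), r² = 530. Perpendicular distance d from centre to line = |−45| / √5 = 45/√5.
Chord = 2√(r² − d²) = 2·√(125) = 10√5.

10√5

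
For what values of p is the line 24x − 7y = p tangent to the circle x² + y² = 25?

Tangency holds when the distance from the centre (0, 0) to the line equals the radius 5:
|24·0 − 7·0 − p| / √625 = 5
|p| = 5·25, so p = 125 or p = −125.

p = −125 or p = 125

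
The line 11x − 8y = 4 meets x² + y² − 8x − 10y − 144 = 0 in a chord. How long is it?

Express y = (−4 + 11x)/8 and substitute into the circle:
185x² − 1480x − 8880 = 0  ⟹  x² − 8x − 48 = 0
x = 12 or x = −4, giving (12, 16) and (−4, −6).
|(12, 16) − (−4, −6)| = √((16)² + (22)²) = 2√185.

2√185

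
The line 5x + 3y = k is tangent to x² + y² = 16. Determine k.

k = ±4√34

The line touches the circle iff its distance from (0, 0) is 4:
|5·0 + 3·0 − k| / √34 = 4
|k| = 4√34.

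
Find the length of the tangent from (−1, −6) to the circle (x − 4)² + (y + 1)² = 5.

The centre is (4, −1) and r = √5. The square of the distance from P to the centre is 25 + 25 = 50.
Power of the point: PT² = |PO|² − r² = 45, so PT = 3√5.

3√5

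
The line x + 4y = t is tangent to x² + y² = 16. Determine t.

The line touches the circle iff its distance from (0, 0) is 4:
|1·0 + 4·0 − t| / √17 = 4
|t| = 4√17.

t = ±4√17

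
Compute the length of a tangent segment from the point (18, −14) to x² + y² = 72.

Centre (0, 0), r² = 72. |PO|² = (18)² + (−14)² = 520.
Power of the point: PT² = |PO|² − r² = 448, so PT = 8√7.

8√7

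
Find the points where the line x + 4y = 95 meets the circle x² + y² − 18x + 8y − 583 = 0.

(7, 22) and (23, 18)

Express y = (95 − x)/4 and substitute into the circle:
17x² − 510x + 2737 = 0  ⟹  x² − 30x + 161 = 0
x = 23 or x = 7, giving (23, 18) and (7, 22).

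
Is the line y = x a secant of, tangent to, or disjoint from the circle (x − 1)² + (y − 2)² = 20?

secant

Substituting the line into the circle gives 2x² − 6x − 15 = 0.
Discriminant = (−6)² − 4·2·(−15) = 156 > 0.
Two real roots: the line is a secant.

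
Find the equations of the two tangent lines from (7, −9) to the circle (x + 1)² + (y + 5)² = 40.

A line y − (−9) = m(x − (7)) is tangent when its distance from (−1, −5) is 2√10:
[m·(−8) − (4)]² = 40(m² + 1)
3m² + 8m − 3 = 0, so m = −3 or m = 1/3.
Through (7, −9) these give 3x + y = 12 and x − 3y = 34.

3x + y = 12 and x − 3y = 34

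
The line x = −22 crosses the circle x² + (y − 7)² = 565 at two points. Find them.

(−22, −2) and (−22, 16)

The line gives x = −22. Substituting into the circle:
y² − 14y − 32 = 0
y = 16 or y = −2, giving (−22, 16) and (−22, −2).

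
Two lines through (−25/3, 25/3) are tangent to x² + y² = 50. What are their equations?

Let a tangent through (−25/3, 25/3) have slope m. Its distance from (0, 0) must equal 5√2:
(25/3m − (−25/3))² = 50(m² + 1)
7m² + 50m + 7 = 0, so m = −1/7 or m = −7.
With m = −1/7: x + 7y = 50. With m = −7: 7x + y = −50.

x + 7y = 50 and 7x + y = −50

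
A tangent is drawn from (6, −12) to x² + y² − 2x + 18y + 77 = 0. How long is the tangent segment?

With centre O = (1, −9), |OP|² = 34 and r² = 5.
Power of the point: PT² = |PO|² − r² = 29, so PT = √29.

√29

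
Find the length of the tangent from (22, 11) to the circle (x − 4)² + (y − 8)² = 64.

Centre (4, 8), r² = 64. |PO|² = (18)² + (3)² = 333.
The tangent meets the radius at right angles, so tangent² = |PO|² − r² = 333 − 64 = 269.

√269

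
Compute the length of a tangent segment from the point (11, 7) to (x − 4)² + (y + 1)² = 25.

2√22

With centre O = (4, −1), |OP|² = 113 and r² = 25.
The tangent meets the radius at right angles, so tangent² = |PO|² − r² = 113 − 25 = 88.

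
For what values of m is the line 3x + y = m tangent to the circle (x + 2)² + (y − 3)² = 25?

Tangency holds when the distance from the centre (−2, 3) to the line equals the radius 5:
|3·(−2) + 1·3 − m| / √10 = 5
|m − (−3)| = 5√10.

m = −3 ± 5√10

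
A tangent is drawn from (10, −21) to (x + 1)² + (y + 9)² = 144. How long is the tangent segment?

11

With centre O = (−1, −9), |OP|² = 265 and r² = 144.
By the tangent–radius right angle, tangent length = √(|PO|² − r²) = √121 = 11.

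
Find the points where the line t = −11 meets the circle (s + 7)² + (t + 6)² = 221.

Express t = −11 and substitute into the circle:
s² + 14s − 147 = 0
s = 7 or s = −21, giving (7, −11) and (−21, −11).

(−21, −11) and (7, −11)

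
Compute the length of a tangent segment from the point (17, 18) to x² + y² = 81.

2√133

The centre is (0, 0) and r = 9. The square of the distance from P to the centre is 289 + 324 = 613.
The tangent meets the radius at right angles, so tangent² = |PO|² − r² = 613 − 81 = 532.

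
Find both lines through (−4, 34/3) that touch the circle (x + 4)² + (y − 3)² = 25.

4x − 3y = −50 and 4x + 3y = 18

Write the tangent as mx − y + (34/3 − m·(−4)) = 0 and set its distance from the centre to 5:
[m·(0) − (−25/3)]² = 25(m² + 1)
9m² − 16 = 0, so m = 4/3 or m = −4/3.
Through (−4, 34/3) these give 4x − 3y = −50 and 4x + 3y = 18.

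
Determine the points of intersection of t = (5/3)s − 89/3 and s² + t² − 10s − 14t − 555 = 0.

Express t = (−89 + 5s)/3 and substitute into the circle:
34s² − 1190s + 6664 = 0  ⟹  s² − 35s + 196 = 0
s = 28 or s = 7, giving (28, 17) and (7, −18).

(7, −18) and (28, 17)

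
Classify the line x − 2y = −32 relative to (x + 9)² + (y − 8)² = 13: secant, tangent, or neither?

Centre (−9, 8), r² = 13. Distance² from centre to line = (7)²/5 = 49/5.
Since d² < r², the line cuts the circle twice.

secant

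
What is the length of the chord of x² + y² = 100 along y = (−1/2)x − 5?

8√5

From the line, y = (−10 − x)/2. Substituting:
5x² + 20x − 300 = 0  ⟹  x² + 4x − 60 = 0
x = 6 or x = −10, giving (6, −8) and (−10, 0).
|(6, −8) − (−10, 0)| = √((16)² + (−8)²) = 8√5.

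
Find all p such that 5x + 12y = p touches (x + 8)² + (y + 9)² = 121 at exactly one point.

The line touches the circle iff its distance from (−8, −9) is 11:
|5·(−8) + 12·(−9) − p| / √169 = 11
|p − (−148)| = 11·13, so p = −5 or p = −291.

p = −291 or p = −5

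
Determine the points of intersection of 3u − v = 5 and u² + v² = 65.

(−1, −8) and (4, 7)

Substitute v = 3u − 5:
10u² − 30u − 40 = 0  ⟹  u² − 3u − 4 = 0
u = 4 or u = −1, giving (4, 7) and (−1, −8).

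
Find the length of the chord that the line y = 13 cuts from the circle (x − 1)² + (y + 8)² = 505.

Substitute y = 13:
x² − 2x − 63 = 0
x = 9 or x = −7, giving (9, 13) and (−7, 13).
Chord length = distance between (9, 13) and (−7, 13) = √256 = 16.

16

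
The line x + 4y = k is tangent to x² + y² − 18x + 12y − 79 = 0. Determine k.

For a tangent, require d(centre, line) = r = 14.
|1·9 + 4·(−6) − k| / √17 = 14
|k − (−15)| = 14√17.

k = −15 ± 14√17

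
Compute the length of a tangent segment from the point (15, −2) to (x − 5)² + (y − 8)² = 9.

The centre is (5, 8) and r = 3. The square of the distance from P to the centre is 100 + 100 = 200.
The tangent meets the radius at right angles, so tangent² = |PO|² − r² = 200 − 9 = 191.

√191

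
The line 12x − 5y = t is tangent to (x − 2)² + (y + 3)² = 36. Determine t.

t = −39 or t = 117

The line touches the circle iff its distance from (2, −3) is 6:
|12·2 − 5·(−3) − t| / √169 = 6
|t − (39)| = 6·13, so t = 117 or t = −39.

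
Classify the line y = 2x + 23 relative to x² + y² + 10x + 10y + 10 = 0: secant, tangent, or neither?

Centre (−5, −5), r² = 40. Distance² from centre to line = (18)²/5 = 324/5.
Since d² > r², the line lies outside the circle.

neither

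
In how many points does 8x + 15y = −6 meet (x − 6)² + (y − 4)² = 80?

d² = (8·6 + 15·4 − (−6))²/289 = 12996/289; r² = 80.
Since d² < r², the line cuts the circle twice.

2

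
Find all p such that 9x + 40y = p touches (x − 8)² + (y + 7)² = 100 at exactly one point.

p = −618 or p = 202

For a tangent, require d(centre, line) = r = 10.
|9·8 + 40·(−7) − p| / √1681 = 10
|p − (−208)| = 10·41, so p = 202 or p = −618.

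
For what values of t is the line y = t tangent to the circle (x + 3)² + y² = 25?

t = −5 or t = 5

For a tangent, require d(centre, line) = r = 5.
|0·(−3) + 1·0 − t| / √1 = 5
|t| = 5, so t = 5 or t = −5.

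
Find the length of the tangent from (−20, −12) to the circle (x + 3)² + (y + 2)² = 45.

The centre is (−3, −2) and r = 3√5. The square of the distance from P to the centre is 289 + 100 = 389.
By the tangent–radius right angle, tangent length = √(|PO|² − r²) = √344 = 2√86.

2√86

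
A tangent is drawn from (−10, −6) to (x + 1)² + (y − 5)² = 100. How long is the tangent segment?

With centre O = (−1, 5), |OP|² = 202 and r² = 100.
The tangent meets the radius at right angles, so tangent² = |PO|² − r² = 202 − 100 = 102.

√102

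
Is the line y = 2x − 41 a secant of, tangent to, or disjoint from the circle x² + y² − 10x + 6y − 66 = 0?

disjoint

Substituting the line into the circle gives 5x² − 162x + 1369 = 0.
Discriminant = (−162)² − 4·5·(1369) = −1136 < 0.
No real roots: the line does not meet the circle.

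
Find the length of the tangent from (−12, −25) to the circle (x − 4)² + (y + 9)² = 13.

√499

With centre O = (4, −9), |OP|² = 512 and r² = 13.
By the tangent–radius right angle, tangent length = √(|PO|² − r²) = √499.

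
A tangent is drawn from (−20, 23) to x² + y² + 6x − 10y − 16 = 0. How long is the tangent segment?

The centre is (−3, 5) and r = 5√2. The square of the distance from P to the centre is 289 + 324 = 613.
The tangent meets the radius at right angles, so tangent² = |PO|² − r² = 613 − 50 = 563.

√563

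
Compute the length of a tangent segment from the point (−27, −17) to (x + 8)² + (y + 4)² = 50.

4√30

With centre O = (−8, −4), |OP|² = 530 and r² = 50.
By the tangent–radius right angle, tangent length = √(|PO|² − r²) = √480 = 4√30.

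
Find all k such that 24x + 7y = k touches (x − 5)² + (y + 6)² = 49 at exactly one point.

Tangency holds when the distance from the centre (5, −6) to the line equals the radius 7:
|24·5 + 7·(−6) − k| / √625 = 7
|k − (78)| = 7·25, so k = 253 or k = −97.

k = −97 or k = 253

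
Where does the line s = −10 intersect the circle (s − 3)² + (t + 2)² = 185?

The line gives s = −10. Substituting into the circle:
t² + 4t − 12 = 0
t = 2 or t = −6, giving (−10, 2) and (−10, −6).

(−10, −6) and (−10, 2)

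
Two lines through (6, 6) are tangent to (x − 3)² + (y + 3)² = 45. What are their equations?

2x + y = 18 and x − 2y = −6

Let a tangent through (6, 6) have slope m. Its distance from (3, −3) must equal 3√5:
[m·(−3) − (−9)]² = 45(m² + 1)
2m² + 3m − 2 = 0, so m = −2 or m = 1/2.
Through (6, 6) these give 2x + y = 18 and x − 2y = −6.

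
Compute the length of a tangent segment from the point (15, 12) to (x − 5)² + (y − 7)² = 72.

The centre is (5, 7) and r = 6√2. The square of the distance from P to the centre is 100 + 25 = 125.
The tangent meets the radius at right angles, so tangent² = |PO|² − r² = 125 − 72 = 53.

√53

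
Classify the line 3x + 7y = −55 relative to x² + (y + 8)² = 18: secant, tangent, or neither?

secant

Substituting the line into the circle gives 58x² − 6x − 881 = 0.
Discriminant = (−6)² − 4·58·(−881) = 204428 > 0.
Two real roots: the line is a secant.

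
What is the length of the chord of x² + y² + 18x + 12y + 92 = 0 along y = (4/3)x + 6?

10

Centre (−9, −6), r² = 25. Perpendicular distance d from centre to line = |0| / √25 = 0/√25.
Half the chord is √(r² − d²) = √(25), so the full chord is 10.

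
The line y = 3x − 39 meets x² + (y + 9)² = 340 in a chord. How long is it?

10√10

Express y = 3x − 39 and substitute into the circle:
10x² − 180x + 560 = 0  ⟹  x² − 18x + 56 = 0
x = 14 or x = 4, giving (14, 3) and (4, −27).
|(14, 3) − (4, −27)| = √((10)² + (30)²) = 10√10.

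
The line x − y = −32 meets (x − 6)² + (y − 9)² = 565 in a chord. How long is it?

Centre (6, 9), r² = 565. Perpendicular distance d from centre to line = |29| / √2 = 29/√2.
Half the chord is √(r² − d²) = √(289/2), so the full chord is 17√2.

17√2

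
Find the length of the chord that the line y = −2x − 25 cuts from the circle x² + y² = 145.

4√5

The distance from (0, 0) to the line is 25/√5, and r² = 145.
Chord = 2√(r² − d²) = 2·√(20) = 4√5.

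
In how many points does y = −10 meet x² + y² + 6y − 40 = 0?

Substituting the line into the circle gives x² = 0.
Discriminant = (0)² − 4·1·(0) = 0.
A repeated root: the line is tangent.

1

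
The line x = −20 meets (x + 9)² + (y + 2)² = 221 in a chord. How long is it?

The line gives x = −20. Substituting into the circle:
y² + 4y − 96 = 0
y = 8 or y = −12, giving (−20, 8) and (−20, −12).
|(−20, 8) − (−20, −12)| = √((0)² + (20)²) = 20.

20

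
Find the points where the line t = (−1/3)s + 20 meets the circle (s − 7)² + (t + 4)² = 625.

Express t = (60 − s)/3 and substitute into the circle:
10s² − 270s = 0  ⟹  s² − 27s = 0
s = 27 or s = 0, giving (27, 11) and (0, 20).

(0, 20) and (27, 11)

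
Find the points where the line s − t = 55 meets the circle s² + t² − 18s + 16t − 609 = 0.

Express t = s − 55 and substitute into the circle:
2s² − 112s + 1536 = 0  ⟹  s² − 56s + 768 = 0
s = 32 or s = 24, giving (32, −23) and (24, −31).

(24, −31) and (32, −23)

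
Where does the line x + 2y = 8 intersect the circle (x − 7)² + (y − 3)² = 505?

Express y = (8 − x)/2 and substitute into the circle:
5x² − 60x − 1820 = 0  ⟹  x² − 12x − 364 = 0
x = 26 or x = −14, giving (26, −9) and (−14, 11).

(−14, 11) and (26, −9)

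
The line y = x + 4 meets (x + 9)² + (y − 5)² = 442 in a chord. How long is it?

28√2

Substitute y = x + 4:
2x² + 16x − 360 = 0  ⟹  x² + 8x − 180 = 0
x = 10 or x = −18, giving (10, 14) and (−18, −14).
Chord length = distance between (10, 14) and (−18, −14) = √1568 = 28√2.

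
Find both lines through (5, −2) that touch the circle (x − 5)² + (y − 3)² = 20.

x − 2y = 9 and x + 2y = 1

Write the tangent as mx − y + (−2 − m·(5)) = 0 and set its distance from the centre to 2√5:
[m·(0) − (5)]² = 20(m² + 1)
4m² − 1 = 0, so m = 1/2 or m = −1/2.
Through (5, −2) these give x − 2y = 9 and x + 2y = 1.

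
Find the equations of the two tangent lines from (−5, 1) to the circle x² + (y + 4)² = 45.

A line y − (1) = m(x − (−5)) is tangent when its distance from (0, −4) is 3√5:
(5m − (−5))² = 45(m² + 1)
2m² − 5m + 2 = 0, so m = 2 or m = 1/2.
Through (−5, 1) these give 2x − y = −11 and x − 2y = −7.

2x − y = −11 and x − 2y = −7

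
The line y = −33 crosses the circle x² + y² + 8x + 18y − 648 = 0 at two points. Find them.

(−17, −33) and (9, −33)

From the line, y = −33. Substituting:
x² + 8x − 153 = 0
x = 9 or x = −17, giving (9, −33) and (−17, −33).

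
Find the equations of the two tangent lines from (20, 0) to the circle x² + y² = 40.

Write the tangent as mx − y + (0 − m·(20)) = 0 and set its distance from the centre to 2√10:
(−20m − (0))² = 40(m² + 1)
9m² − 1 = 0, so m = 1/3 or m = −1/3.
Through (20, 0) these give x − 3y = 20 and x + 3y = 20.

x − 3y = 20 and x + 3y = 20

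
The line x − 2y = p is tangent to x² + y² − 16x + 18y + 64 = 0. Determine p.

p = 26 ± 9√5

For a tangent, require d(centre, line) = r = 9.
|1·8 − 2·(−9) − p| / √5 = 9
|p − (26)| = 9√5.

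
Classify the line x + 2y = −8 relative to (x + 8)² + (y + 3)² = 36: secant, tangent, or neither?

Centre (−8, −3), r² = 36. Distance² from centre to line = (−6)²/5 = 36/5.
Since d² < r², the line cuts the circle twice.

secant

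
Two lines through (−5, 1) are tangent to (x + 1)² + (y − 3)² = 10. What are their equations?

3x − y = −16 and x + 3y = −2

Write the tangent as mx − y + (1 − m·(−5)) = 0 and set its distance from the centre to √10:
(4m − (2))² = 10(m² + 1)
3m² − 8m − 3 = 0, so m = 3 or m = −1/3.
Through (−5, 1) these give 3x − y = −16 and x + 3y = −2.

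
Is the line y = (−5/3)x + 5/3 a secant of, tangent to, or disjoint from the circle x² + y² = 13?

Substituting the line into the circle gives 34x² − 50x − 92 = 0.
Discriminant = (−50)² − 4·34·(−92) = 15012 > 0.
Two real roots: the line is a secant.

secant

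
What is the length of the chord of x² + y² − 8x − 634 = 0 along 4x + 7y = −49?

Centre (4, 0), r² = 650. Perpendicular distance d from centre to line = |65| / √65 = 65/√65.
Half the chord is √(r² − d²) = √(585), so the full chord is 6√65.

6√65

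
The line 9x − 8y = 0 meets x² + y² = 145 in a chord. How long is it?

2√145

Substitute y = (9x)/8:
145x² − 9280 = 0  ⟹  x² − 64 = 0
x = 8 or x = −8, giving (8, 9) and (−8, −9).
|(8, 9) − (−8, −9)| = √((16)² + (18)²) = 2√145.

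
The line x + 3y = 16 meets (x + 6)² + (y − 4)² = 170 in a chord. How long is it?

8√10

The distance from (−6, 4) to the line is 10/√10, and r² = 170.
Half the chord is √(r² − d²) = √(160), so the full chord is 8√10.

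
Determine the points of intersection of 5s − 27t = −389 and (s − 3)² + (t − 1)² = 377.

(−13, 12) and (14, 17)

Substitute t = (389 + 5s)/27:
754s² − 754s − 137228 = 0  ⟹  s² − s − 182 = 0
s = 14 or s = −13, giving (14, 17) and (−13, 12).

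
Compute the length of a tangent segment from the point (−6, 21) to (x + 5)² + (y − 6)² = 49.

√177

The centre is (−5, 6) and r = 7. The square of the distance from P to the centre is 1 + 225 = 226.
Power of the point: PT² = |PO|² − r² = 177, so PT = √177.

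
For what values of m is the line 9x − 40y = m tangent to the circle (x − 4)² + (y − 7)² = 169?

m = −777 or m = 289

The line touches the circle iff its distance from (4, 7) is 13:
|9·4 − 40·7 − m| / √1681 = 13
|m − (−244)| = 13·41, so m = 289 or m = −777.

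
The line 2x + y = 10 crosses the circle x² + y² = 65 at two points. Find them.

Substitute y = −2x + 10:
5x² − 40x + 35 = 0  ⟹  x² − 8x + 7 = 0
x = 7 or x = 1, giving (7, −4) and (1, 8).

(1, 8) and (7, −4)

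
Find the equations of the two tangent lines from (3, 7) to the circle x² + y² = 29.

2x − 5y = −29 and 5x + 2y = 29

Write the tangent as mx − y + (7 − m·(3)) = 0 and set its distance from the centre to √29:
[m·(−3) − (−7)]² = 29(m² + 1)
10m² + 21m − 10 = 0, so m = 2/5 or m = −5/2.
Through (3, 7) these give 2x − 5y = −29 and 5x + 2y = 29.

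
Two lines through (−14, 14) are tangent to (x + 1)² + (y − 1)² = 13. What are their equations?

3x + 2y = −14 and 2x + 3y = 14

A line y − (14) = m(x − (−14)) is tangent when its distance from (−1, 1) is √13:
(13m − (−13))² = 13(m² + 1)
6m² + 13m + 6 = 0, so m = −3/2 or m = −2/3.
With m = −3/2: 3x + 2y = −14. With m = −2/3: 2x + 3y = 14.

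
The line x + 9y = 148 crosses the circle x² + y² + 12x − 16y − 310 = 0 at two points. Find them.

From the line, y = (148 − x)/9. Substituting:
82x² + 820x − 24518 = 0  ⟹  x² + 10x − 299 = 0
x = 13 or x = −23, giving (13, 15) and (−23, 19).

(−23, 19) and (13, 15)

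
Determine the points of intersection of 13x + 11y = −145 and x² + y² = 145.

From the line, y = (−145 − 13x)/11. Substituting:
290x² + 3770x + 3480 = 0  ⟹  x² + 13x + 12 = 0
x = −1 or x = −12, giving (−1, −12) and (−12, 1).

(−12, 1) and (−1, −12)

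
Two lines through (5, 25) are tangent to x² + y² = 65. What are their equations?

7x − 4y = −65 and 8x + y = 65

Let a tangent through (5, 25) have slope m. Its distance from (0, 0) must equal √65:
(−5m − (−25))² = 65(m² + 1)
4m² + 25m − 56 = 0, so m = 7/4 or m = −8.
With m = 7/4: 7x − 4y = −65. With m = −8: 8x + y = 65.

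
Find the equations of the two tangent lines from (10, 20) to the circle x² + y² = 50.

Let a tangent through (10, 20) have slope m. Its distance from (0, 0) must equal 5√2:
(−10m − (−20))² = 50(m² + 1)
m² − 8m + 7 = 0, so m = 1 or m = 7.
Through (10, 20) these give x − y = −10 and 7x − y = 50.

x − y = −10 and 7x − y = 50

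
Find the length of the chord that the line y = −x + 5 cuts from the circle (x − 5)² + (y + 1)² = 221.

21√2

Substitute y = −x + 5:
2x² − 22x − 160 = 0  ⟹  x² − 11x − 80 = 0
x = 16 or x = −5, giving (16, −11) and (−5, 10).
Chord length = distance between (16, −11) and (−5, 10) = √882 = 21√2.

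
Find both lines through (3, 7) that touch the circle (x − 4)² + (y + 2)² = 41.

Let a tangent through (3, 7) have slope m. Its distance from (4, −2) must equal √41:
(1m − (−9))² = 41(m² + 1)
20m² − 9m − 20 = 0, so m = −4/5 or m = 5/4.
Through (3, 7) these give 4x + 5y = 47 and 5x − 4y = −13.

4x + 5y = 47 and 5x − 4y = −13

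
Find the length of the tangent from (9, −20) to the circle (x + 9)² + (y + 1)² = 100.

3√65

The centre is (−9, −1) and r = 10. The square of the distance from P to the centre is 324 + 361 = 685.
Power of the point: PT² = |PO|² − r² = 585, so PT = 3√65.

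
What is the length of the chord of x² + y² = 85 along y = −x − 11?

The distance from (0, 0) to the line is 11/√2, and r² = 85.
Chord = 2√(r² − d²) = 2·√(49/2) = 7√2.

7√2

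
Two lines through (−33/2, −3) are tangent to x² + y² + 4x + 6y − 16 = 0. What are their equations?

2x + 5y = −48 and 2x − 5y = −18

Write the tangent as mx − y + (−3 − m·(−33/2)) = 0 and set its distance from the centre to √29:
[m·(29/2) − (0)]² = 29(m² + 1)
25m² − 4 = 0, so m = −2/5 or m = 2/5.
Through (−33/2, −3) these give 2x + 5y = −48 and 2x − 5y = −18.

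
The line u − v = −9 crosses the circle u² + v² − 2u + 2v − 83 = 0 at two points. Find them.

Express v = u + 9 and substitute into the circle:
2u² + 18u + 16 = 0  ⟹  u² + 9u + 8 = 0
u = −1 or u = −8, giving (−1, 8) and (−8, 1).

(−8, 1) and (−1, 8)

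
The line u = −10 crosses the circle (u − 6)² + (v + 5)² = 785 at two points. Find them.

The line gives u = −10. Substituting into the circle:
v² + 10v − 504 = 0
v = 18 or v = −28, giving (−10, 18) and (−10, −28).

(−10, −28) and (−10, 18)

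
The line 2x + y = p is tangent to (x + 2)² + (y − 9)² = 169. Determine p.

p = 5 ± 13√5

Tangency holds when the distance from the centre (−2, 9) to the line equals the radius 13:
|2·(−2) + 1·9 − p| / √5 = 13
|p − (5)| = 13√5.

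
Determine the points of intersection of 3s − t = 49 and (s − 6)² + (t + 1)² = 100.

From the line, t = 3s − 49. Substituting:
10s² − 300s + 2240 = 0  ⟹  s² − 30s + 224 = 0
s = 16 or s = 14, giving (16, −1) and (14, −7).

(14, −7) and (16, −1)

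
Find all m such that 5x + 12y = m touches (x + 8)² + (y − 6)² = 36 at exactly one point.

Tangency holds when the distance from the centre (−8, 6) to the line equals the radius 6:
|5·(−8) + 12·6 − m| / √169 = 6
|m − (32)| = 6·13, so m = 110 or m = −46.

m = −46 or m = 110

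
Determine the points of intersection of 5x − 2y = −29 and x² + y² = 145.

(−9, −8) and (−1, 12)

Substitute y = (29 + 5x)/2:
29x² + 290x + 261 = 0  ⟹  x² + 10x + 9 = 0
x = −1 or x = −9, giving (−1, 12) and (−9, −8).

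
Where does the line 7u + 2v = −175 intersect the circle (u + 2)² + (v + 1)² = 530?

Substitute v = (−175 − 7u)/2:
53u² + 2438u + 27825 = 0  ⟹  u² + 46u + 525 = 0
u = −21 or u = −25, giving (−21, −14) and (−25, 0).

(−25, 0) and (−21, −14)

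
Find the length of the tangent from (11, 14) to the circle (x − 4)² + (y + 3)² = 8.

The centre is (4, −3) and r = 2√2. The square of the distance from P to the centre is 49 + 289 = 338.
The tangent meets the radius at right angles, so tangent² = |PO|² − r² = 338 − 8 = 330.

√330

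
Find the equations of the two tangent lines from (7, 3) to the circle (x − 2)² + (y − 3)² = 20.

Let a tangent through (7, 3) have slope m. Its distance from (2, 3) must equal 2√5:
(−5m − (0))² = 20(m² + 1)
m² − 4 = 0, so m = −2 or m = 2.
With m = −2: 2x + y = 17. With m = 2: 2x − y = 11.

2x + y = 17 and 2x − y = 11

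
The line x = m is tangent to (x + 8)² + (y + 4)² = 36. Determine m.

The line touches the circle iff its distance from (−8, −4) is 6:
|1·(−8) + 0·(−4) − m| / √1 = 6
|m − (−8)| = 6, so m = −2 or m = −14.

m = −14 or m = −2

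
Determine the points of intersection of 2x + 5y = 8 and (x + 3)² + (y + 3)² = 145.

Substitute y = (8 − 2x)/5:
29x² + 58x − 2871 = 0  ⟹  x² + 2x − 99 = 0
x = 9 or x = −11, giving (9, −2) and (−11, 6).

(−11, 6) and (9, −2)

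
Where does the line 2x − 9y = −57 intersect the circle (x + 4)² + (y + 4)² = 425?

Express y = (57 + 2x)/9 and substitute into the circle:
85x² + 1020x − 24480 = 0  ⟹  x² + 12x − 288 = 0
x = 12 or x = −24, giving (12, 9) and (−24, 1).

(−24, 1) and (12, 9)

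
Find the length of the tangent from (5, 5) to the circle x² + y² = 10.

2√10

Centre (0, 0), r² = 10. |PO|² = (5)² + (5)² = 50.
By the tangent–radius right angle, tangent length = √(|PO|² − r²) = √40 = 2√10.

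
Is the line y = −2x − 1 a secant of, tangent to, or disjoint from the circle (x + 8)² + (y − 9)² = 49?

Centre (−8, 9), r² = 49. Distance² from centre to line = (−6)²/5 = 36/5.
Since d² < r², the line cuts the circle twice.

secant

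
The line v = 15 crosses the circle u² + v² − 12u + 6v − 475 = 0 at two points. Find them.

(−8, 15) and (20, 15)

Express v = 15 and substitute into the circle:
u² − 12u − 160 = 0
u = 20 or u = −8, giving (20, 15) and (−8, 15).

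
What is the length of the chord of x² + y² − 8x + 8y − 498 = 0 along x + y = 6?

The distance from (4, −4) to the line is 6/√2, and r² = 530.
Half the chord is √(r² − d²) = √(512), so the full chord is 32√2.

32√2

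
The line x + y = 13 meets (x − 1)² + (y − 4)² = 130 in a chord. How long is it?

Centre (1, 4), r² = 130. Perpendicular distance d from centre to line = |−8| / √2 = 8/√2.
Chord = 2√(r² − d²) = 2·√(98) = 14√2.

14√2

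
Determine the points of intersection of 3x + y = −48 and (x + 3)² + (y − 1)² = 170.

Substitute y = −3x − 48:
10x² + 300x + 2240 = 0  ⟹  x² + 30x + 224 = 0
x = −14 or x = −16, giving (−14, −6) and (−16, 0).

(−16, 0) and (−14, −6)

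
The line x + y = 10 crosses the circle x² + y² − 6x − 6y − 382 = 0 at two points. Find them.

(−9, 19) and (19, −9)

From the line, y = −x + 10. Substituting:
2x² − 20x − 342 = 0  ⟹  x² − 10x − 171 = 0
x = 19 or x = −9, giving (19, −9) and (−9, 19).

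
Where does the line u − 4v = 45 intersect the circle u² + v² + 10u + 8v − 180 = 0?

(−15, −15) and (9, −9)

Express v = (−45 + u)/4 and substitute into the circle:
17u² + 102u − 2295 = 0  ⟹  u² + 6u − 135 = 0
u = 9 or u = −15, giving (9, −9) and (−15, −15).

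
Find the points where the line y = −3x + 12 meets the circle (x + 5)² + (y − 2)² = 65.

(2, 6) and (3, 3)

Substitute y = −3x + 12:
10x² − 50x + 60 = 0  ⟹  x² − 5x + 6 = 0
x = 3 or x = 2, giving (3, 3) and (2, 6).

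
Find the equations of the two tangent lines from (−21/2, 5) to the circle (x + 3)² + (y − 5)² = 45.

A line y − (5) = m(x − (−21/2)) is tangent when its distance from (−3, 5) is 3√5:
(15/2m − (0))² = 45(m² + 1)
m² − 4 = 0, so m = 2 or m = −2.
Through (−21/2, 5) these give 2x − y = −26 and 2x + y = −16.

2x − y = −26 and 2x + y = −16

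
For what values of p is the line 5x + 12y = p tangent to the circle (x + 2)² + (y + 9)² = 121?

p = −261 or p = 25

Tangency holds when the distance from the centre (−2, −9) to the line equals the radius 11:
|5·(−2) + 12·(−9) − p| / √169 = 11
|p − (−118)| = 11·13, so p = 25 or p = −261.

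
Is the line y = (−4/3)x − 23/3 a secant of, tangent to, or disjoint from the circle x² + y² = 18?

disjoint

Substituting the line into the circle gives 25x² + 184x + 367 = 0.
Discriminant = (184)² − 4·25·(367) = −2844 < 0.
No real roots: the line does not meet the circle.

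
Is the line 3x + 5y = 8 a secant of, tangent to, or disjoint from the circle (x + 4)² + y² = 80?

secant

Substituting the line into the circle gives 34x² + 152x − 1536 = 0.
Discriminant = (152)² − 4·34·(−1536) = 232000 > 0.
Two real roots: the line is a secant.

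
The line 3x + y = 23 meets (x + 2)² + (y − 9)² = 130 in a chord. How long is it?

Centre (−2, 9), r² = 130. Perpendicular distance d from centre to line = |−20| / √10 = 20/√10.
Half the chord is √(r² − d²) = √(90), so the full chord is 6√10.

6√10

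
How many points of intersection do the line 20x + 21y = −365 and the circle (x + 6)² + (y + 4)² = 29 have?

Substituting the line into the circle gives 841x² + 16532x + 82048 = 0.
Discriminant = (16532)² − 4·841·(82048) = −2702448 < 0.
No real roots: the line does not meet the circle.

0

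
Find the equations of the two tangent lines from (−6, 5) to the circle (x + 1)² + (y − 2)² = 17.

A line y − (5) = m(x − (−6)) is tangent when its distance from (−1, 2) is √17:
[m·(5) − (−3)]² = 17(m² + 1)
4m² + 15m − 4 = 0, so m = −4 or m = 1/4.
With m = −4: 4x + y = −19. With m = 1/4: x − 4y = −26.

4x + y = −19 and x − 4y = −26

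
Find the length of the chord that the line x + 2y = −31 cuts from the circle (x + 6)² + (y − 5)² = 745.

20√5

The distance from (−6, 5) to the line is 35/√5, and r² = 745.
Half the chord is √(r² − d²) = √(500), so the full chord is 20√5.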